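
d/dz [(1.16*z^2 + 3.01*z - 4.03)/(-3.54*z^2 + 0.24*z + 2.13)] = (10.9338*z^2 - 23.5908*z + 7.3785)/(12.5316*z^4 - 1.6992*z^3 - 15.0228*z^2 + 1.0224*z + 4.5369)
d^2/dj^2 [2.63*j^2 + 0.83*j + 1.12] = 5.26000000000000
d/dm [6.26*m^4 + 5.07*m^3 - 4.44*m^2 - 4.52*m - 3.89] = 25.04*m^3 + 15.21*m^2 - 8.88*m - 4.52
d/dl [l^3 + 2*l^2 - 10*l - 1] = 3*l^2 + 4*l - 10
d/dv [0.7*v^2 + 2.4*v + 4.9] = 1.4*v + 2.4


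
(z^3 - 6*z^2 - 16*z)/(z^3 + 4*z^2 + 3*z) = (z^2 - 6*z - 16)/(z^2 + 4*z + 3)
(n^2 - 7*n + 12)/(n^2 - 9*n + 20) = (n - 3)/(n - 5)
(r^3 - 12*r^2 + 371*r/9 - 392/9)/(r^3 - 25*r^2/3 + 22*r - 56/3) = (3*r^2 - 29*r + 56)/(3*(r^2 - 6*r + 8))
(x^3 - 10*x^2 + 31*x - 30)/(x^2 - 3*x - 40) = (-x^3 + 10*x^2 - 31*x + 30)/(-x^2 + 3*x + 40)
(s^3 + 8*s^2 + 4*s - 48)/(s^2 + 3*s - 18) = (s^2 + 2*s - 8)/(s - 3)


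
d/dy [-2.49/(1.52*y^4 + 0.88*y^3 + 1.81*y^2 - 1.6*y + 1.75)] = (15.1392*y^3 + 6.5736*y^2 + 9.0138*y - 3.984)/(1.52*y^4 + 0.88*y^3 + 1.81*y^2 - 1.6*y + 1.75)^2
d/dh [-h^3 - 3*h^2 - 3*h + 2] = -3*h^2 - 6*h - 3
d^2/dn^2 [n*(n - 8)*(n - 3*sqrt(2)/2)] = 6*n - 16 - 3*sqrt(2)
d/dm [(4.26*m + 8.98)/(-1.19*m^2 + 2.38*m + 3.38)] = (5.0694*m^2 + 21.3724*m - 6.9736)/(1.4161*m^4 - 5.6644*m^3 - 2.38*m^2 + 16.0888*m + 11.4244)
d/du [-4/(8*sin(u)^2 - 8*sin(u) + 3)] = 32*(sin(2*u) - cos(u))/(-8*sin(u) - 4*cos(2*u) + 7)^2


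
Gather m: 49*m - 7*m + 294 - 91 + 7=42*m + 210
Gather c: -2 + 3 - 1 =0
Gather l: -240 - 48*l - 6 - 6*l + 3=-54*l - 243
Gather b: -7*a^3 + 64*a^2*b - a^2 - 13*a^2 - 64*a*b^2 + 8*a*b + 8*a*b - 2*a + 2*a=-7*a^3 - 14*a^2 - 64*a*b^2 + b*(64*a^2 + 16*a)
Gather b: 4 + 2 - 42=-36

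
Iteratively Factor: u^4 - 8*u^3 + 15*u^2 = (u - 5)*(u^3 - 3*u^2) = u*(u - 5)*(u^2 - 3*u) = u*(u - 5)*(u - 3)*(u)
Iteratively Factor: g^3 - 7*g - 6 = (g + 2)*(g^2 - 2*g - 3) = (g - 3)*(g + 2)*(g + 1)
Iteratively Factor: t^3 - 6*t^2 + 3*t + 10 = (t - 5)*(t^2 - t - 2) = (t - 5)*(t + 1)*(t - 2)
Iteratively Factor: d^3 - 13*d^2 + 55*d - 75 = (d - 5)*(d^2 - 8*d + 15) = (d - 5)^2*(d - 3)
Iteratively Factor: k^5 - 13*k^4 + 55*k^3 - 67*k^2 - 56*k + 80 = (k - 4)*(k^4 - 9*k^3 + 19*k^2 + 9*k - 20) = (k - 5)*(k - 4)*(k^3 - 4*k^2 - k + 4) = (k - 5)*(k - 4)^2*(k^2 - 1) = (k - 5)*(k - 4)^2*(k + 1)*(k - 1)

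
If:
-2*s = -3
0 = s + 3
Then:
No Solution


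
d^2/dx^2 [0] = 0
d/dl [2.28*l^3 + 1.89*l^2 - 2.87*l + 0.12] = 6.84*l^2 + 3.78*l - 2.87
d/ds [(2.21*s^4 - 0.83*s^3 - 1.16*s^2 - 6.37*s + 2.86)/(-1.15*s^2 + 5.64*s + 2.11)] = (-5.083*s^5 + 38.3477*s^4 + 9.29*s^3 - 19.1218*s^2 + 1.6828*s - 29.5711)/(1.3225*s^4 - 12.972*s^3 + 26.9566*s^2 + 23.8008*s + 4.4521)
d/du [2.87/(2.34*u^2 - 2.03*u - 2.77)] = (5.8261 - 13.4316*u)/(-2.34*u^2 + 2.03*u + 2.77)^2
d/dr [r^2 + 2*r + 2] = 2*r + 2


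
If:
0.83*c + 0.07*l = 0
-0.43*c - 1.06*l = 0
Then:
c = 0.00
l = 0.00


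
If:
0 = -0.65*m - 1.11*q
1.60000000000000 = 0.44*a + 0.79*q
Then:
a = 3.63636363636364 - 1.79545454545455*q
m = -1.70769230769231*q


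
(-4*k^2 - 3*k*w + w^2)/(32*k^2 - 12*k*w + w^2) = (k + w)/(-8*k + w)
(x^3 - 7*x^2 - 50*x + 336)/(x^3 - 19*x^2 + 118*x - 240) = (x + 7)/(x - 5)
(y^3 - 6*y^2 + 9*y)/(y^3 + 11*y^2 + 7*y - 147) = y*(y - 3)/(y^2 + 14*y + 49)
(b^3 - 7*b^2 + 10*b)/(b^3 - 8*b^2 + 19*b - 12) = b*(b^2 - 7*b + 10)/(b^3 - 8*b^2 + 19*b - 12)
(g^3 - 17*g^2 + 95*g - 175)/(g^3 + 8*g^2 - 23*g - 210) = (g^2 - 12*g + 35)/(g^2 + 13*g + 42)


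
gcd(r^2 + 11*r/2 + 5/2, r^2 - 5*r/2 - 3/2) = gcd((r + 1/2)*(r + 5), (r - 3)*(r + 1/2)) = r + 1/2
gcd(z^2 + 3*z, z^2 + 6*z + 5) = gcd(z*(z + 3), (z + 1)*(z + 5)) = 1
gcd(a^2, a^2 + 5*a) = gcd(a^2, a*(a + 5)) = a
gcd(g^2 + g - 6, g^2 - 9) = g + 3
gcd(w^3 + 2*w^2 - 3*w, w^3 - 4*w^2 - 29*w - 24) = w + 3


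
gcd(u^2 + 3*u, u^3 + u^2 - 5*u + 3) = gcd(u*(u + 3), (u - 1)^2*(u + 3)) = u + 3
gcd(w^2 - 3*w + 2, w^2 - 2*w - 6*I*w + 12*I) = w - 2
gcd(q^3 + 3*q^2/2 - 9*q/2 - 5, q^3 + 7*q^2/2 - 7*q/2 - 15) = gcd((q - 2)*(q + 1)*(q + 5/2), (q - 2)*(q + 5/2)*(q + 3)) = q^2 + q/2 - 5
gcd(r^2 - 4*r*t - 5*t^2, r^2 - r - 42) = 1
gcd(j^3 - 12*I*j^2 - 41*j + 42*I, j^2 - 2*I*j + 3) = j - 3*I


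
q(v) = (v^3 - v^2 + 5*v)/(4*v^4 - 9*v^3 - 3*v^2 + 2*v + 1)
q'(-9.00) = 0.00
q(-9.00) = -0.03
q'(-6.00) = -0.00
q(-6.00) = -0.04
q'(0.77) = 8.46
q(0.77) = -1.91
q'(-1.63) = -0.32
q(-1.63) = -0.27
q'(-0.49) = -16.33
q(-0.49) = -4.77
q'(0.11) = 3.70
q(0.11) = 0.46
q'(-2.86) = -0.05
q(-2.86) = -0.10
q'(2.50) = -174.10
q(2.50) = 7.61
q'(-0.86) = -3.48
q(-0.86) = -1.14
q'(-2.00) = -0.16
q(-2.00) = -0.18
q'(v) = (3*v^2 - 2*v + 5)/(4*v^4 - 9*v^3 - 3*v^2 + 2*v + 1) + (v^3 - v^2 + 5*v)*(-16*v^3 + 27*v^2 + 6*v - 2)/(4*v^4 - 9*v^3 - 3*v^2 + 2*v + 1)^2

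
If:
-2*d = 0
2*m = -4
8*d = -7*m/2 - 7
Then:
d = 0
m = -2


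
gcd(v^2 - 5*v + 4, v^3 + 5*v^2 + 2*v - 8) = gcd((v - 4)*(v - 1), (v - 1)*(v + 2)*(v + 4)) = v - 1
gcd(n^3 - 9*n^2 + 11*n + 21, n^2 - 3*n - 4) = n + 1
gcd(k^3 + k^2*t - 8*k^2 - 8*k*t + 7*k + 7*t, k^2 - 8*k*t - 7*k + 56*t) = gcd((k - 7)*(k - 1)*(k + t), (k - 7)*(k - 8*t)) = k - 7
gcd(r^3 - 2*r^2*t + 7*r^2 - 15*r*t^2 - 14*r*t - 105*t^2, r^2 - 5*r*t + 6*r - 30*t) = r - 5*t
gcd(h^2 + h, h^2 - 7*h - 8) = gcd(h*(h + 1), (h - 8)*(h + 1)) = h + 1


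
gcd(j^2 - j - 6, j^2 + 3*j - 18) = j - 3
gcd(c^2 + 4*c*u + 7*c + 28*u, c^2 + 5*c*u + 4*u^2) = c + 4*u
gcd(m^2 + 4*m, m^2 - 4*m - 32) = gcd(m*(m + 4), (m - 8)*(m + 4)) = m + 4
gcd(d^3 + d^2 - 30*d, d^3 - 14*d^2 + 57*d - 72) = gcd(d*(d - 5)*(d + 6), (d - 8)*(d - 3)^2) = 1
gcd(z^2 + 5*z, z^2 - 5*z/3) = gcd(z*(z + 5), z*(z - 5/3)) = z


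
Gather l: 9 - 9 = 0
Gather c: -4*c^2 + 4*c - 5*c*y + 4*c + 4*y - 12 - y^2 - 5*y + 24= -4*c^2 + c*(8 - 5*y) - y^2 - y + 12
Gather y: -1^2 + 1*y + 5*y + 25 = 6*y + 24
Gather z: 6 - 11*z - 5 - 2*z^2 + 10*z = -2*z^2 - z + 1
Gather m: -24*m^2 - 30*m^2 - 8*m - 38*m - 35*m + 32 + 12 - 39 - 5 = -54*m^2 - 81*m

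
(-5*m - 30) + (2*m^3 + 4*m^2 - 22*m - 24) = 2*m^3 + 4*m^2 - 27*m - 54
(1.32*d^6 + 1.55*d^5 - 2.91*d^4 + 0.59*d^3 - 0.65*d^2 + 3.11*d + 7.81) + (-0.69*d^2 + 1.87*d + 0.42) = 1.32*d^6 + 1.55*d^5 - 2.91*d^4 + 0.59*d^3 - 1.34*d^2 + 4.98*d + 8.23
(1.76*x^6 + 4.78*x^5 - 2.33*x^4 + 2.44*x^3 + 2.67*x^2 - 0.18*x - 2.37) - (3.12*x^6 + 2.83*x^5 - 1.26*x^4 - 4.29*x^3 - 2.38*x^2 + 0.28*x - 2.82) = -1.36*x^6 + 1.95*x^5 - 1.07*x^4 + 6.73*x^3 + 5.05*x^2 - 0.46*x + 0.45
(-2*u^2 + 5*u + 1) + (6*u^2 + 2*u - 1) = 4*u^2 + 7*u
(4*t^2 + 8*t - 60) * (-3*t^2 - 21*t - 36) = -12*t^4 - 108*t^3 - 132*t^2 + 972*t + 2160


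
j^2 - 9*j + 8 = (j - 8)*(j - 1)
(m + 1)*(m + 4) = m^2 + 5*m + 4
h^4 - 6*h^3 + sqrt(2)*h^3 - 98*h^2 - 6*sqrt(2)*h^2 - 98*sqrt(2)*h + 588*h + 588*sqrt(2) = (h - 6)*(h - 7*sqrt(2))*(h + sqrt(2))*(h + 7*sqrt(2))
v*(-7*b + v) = -7*b*v + v^2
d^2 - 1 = (d - 1)*(d + 1)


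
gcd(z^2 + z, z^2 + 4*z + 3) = z + 1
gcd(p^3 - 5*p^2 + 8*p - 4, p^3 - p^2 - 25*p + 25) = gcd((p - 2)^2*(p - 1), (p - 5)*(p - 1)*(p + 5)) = p - 1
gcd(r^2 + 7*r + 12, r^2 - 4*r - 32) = r + 4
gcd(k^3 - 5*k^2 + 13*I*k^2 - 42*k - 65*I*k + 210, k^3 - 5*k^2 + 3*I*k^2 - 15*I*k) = k - 5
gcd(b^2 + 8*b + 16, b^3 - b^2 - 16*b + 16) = b + 4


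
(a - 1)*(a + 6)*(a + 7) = a^3 + 12*a^2 + 29*a - 42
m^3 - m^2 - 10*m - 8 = (m - 4)*(m + 1)*(m + 2)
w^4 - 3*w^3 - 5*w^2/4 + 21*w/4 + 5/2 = (w - 5/2)*(w - 2)*(w + 1/2)*(w + 1)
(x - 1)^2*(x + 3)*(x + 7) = x^4 + 8*x^3 + 2*x^2 - 32*x + 21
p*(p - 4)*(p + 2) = p^3 - 2*p^2 - 8*p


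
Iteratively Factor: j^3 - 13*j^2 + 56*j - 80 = (j - 5)*(j^2 - 8*j + 16) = (j - 5)*(j - 4)*(j - 4)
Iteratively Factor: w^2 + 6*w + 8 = (w + 2)*(w + 4)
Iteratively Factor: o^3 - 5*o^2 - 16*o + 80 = (o - 5)*(o^2 - 16) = (o - 5)*(o + 4)*(o - 4)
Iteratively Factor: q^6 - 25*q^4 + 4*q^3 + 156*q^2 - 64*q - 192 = (q - 2)*(q^5 + 2*q^4 - 21*q^3 - 38*q^2 + 80*q + 96) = (q - 2)*(q + 3)*(q^4 - q^3 - 18*q^2 + 16*q + 32) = (q - 4)*(q - 2)*(q + 3)*(q^3 + 3*q^2 - 6*q - 8) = (q - 4)*(q - 2)*(q + 3)*(q + 4)*(q^2 - q - 2) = (q - 4)*(q - 2)*(q + 1)*(q + 3)*(q + 4)*(q - 2)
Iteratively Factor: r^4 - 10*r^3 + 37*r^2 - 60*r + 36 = (r - 3)*(r^3 - 7*r^2 + 16*r - 12) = (r - 3)*(r - 2)*(r^2 - 5*r + 6) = (r - 3)^2*(r - 2)*(r - 2)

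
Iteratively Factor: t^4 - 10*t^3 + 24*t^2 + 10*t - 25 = (t - 5)*(t^3 - 5*t^2 - t + 5) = (t - 5)*(t + 1)*(t^2 - 6*t + 5) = (t - 5)*(t - 1)*(t + 1)*(t - 5)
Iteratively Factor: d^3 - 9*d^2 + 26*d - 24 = (d - 3)*(d^2 - 6*d + 8) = (d - 3)*(d - 2)*(d - 4)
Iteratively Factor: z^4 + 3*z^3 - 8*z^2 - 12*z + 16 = (z + 4)*(z^3 - z^2 - 4*z + 4) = (z - 1)*(z + 4)*(z^2 - 4) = (z - 2)*(z - 1)*(z + 4)*(z + 2)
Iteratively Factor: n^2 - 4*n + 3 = (n - 3)*(n - 1)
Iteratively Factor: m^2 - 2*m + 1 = (m - 1)*(m - 1)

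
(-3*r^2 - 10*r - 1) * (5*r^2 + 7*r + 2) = -15*r^4 - 71*r^3 - 81*r^2 - 27*r - 2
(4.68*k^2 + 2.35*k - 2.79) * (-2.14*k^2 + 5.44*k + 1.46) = -10.0152*k^4 + 20.4302*k^3 + 25.5874*k^2 - 11.7466*k - 4.0734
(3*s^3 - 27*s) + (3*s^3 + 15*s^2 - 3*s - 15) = 6*s^3 + 15*s^2 - 30*s - 15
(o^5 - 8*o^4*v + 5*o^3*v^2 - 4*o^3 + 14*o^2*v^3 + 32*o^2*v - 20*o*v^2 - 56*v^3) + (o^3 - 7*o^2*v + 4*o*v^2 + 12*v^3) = o^5 - 8*o^4*v + 5*o^3*v^2 - 3*o^3 + 14*o^2*v^3 + 25*o^2*v - 16*o*v^2 - 44*v^3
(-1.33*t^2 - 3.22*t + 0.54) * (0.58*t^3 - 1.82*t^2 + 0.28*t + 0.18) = -0.7714*t^5 + 0.553*t^4 + 5.8012*t^3 - 2.1238*t^2 - 0.4284*t + 0.0972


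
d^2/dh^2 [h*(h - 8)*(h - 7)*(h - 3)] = 12*h^2 - 108*h + 202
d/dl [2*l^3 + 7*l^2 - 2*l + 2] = 6*l^2 + 14*l - 2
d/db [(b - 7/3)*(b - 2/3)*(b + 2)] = 3*b^2 - 2*b - 40/9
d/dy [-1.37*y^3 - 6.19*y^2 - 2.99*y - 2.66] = -4.11*y^2 - 12.38*y - 2.99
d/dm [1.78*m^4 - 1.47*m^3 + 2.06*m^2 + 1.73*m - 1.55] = 7.12*m^3 - 4.41*m^2 + 4.12*m + 1.73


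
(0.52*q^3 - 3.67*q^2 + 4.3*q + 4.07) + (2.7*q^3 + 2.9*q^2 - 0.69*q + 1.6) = 3.22*q^3 - 0.77*q^2 + 3.61*q + 5.67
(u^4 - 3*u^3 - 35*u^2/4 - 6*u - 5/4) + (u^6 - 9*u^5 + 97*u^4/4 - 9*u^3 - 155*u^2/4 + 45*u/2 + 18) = u^6 - 9*u^5 + 101*u^4/4 - 12*u^3 - 95*u^2/2 + 33*u/2 + 67/4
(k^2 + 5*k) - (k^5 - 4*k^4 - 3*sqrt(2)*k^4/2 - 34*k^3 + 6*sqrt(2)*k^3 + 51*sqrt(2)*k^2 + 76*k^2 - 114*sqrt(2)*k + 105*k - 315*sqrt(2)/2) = -k^5 + 3*sqrt(2)*k^4/2 + 4*k^4 - 6*sqrt(2)*k^3 + 34*k^3 - 75*k^2 - 51*sqrt(2)*k^2 - 100*k + 114*sqrt(2)*k + 315*sqrt(2)/2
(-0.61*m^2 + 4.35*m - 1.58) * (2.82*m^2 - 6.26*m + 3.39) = -1.7202*m^4 + 16.0856*m^3 - 33.7545*m^2 + 24.6373*m - 5.3562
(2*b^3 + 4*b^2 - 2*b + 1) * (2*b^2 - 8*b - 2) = 4*b^5 - 8*b^4 - 40*b^3 + 10*b^2 - 4*b - 2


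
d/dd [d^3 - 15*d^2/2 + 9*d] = 3*d^2 - 15*d + 9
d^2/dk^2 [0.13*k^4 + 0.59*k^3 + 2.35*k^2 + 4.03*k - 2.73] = 1.56*k^2 + 3.54*k + 4.7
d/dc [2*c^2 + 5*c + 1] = 4*c + 5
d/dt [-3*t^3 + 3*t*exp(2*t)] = -9*t^2 + 6*t*exp(2*t) + 3*exp(2*t)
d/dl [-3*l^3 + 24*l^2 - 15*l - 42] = -9*l^2 + 48*l - 15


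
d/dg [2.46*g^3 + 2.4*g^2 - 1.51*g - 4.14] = 7.38*g^2 + 4.8*g - 1.51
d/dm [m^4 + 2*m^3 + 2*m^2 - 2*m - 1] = 4*m^3 + 6*m^2 + 4*m - 2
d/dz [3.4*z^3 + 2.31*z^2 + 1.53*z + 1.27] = 10.2*z^2 + 4.62*z + 1.53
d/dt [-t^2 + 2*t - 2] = 2 - 2*t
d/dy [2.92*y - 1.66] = 2.92000000000000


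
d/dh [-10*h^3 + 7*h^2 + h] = -30*h^2 + 14*h + 1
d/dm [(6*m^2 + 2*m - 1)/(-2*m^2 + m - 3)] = 5*(2*m^2 - 8*m - 1)/(4*m^4 - 4*m^3 + 13*m^2 - 6*m + 9)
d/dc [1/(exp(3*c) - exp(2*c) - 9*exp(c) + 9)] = (-3*exp(2*c) + 2*exp(c) + 9)*exp(c)/(exp(3*c) - exp(2*c) - 9*exp(c) + 9)^2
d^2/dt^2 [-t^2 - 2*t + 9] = -2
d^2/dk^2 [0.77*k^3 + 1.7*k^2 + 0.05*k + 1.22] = 4.62*k + 3.4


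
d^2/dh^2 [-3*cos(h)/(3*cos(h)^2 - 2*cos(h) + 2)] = (-18*(1 - cos(h)^2)^2 - 27*cos(h)^5 + 162*cos(h)^3 - 48*cos(h)^2 - 120*cos(h) + 42)/(-3*cos(h)^2 + 2*cos(h) - 2)^3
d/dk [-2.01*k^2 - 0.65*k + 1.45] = -4.02*k - 0.65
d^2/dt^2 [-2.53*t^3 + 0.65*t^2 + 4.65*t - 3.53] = 1.3 - 15.18*t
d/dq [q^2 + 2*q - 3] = 2*q + 2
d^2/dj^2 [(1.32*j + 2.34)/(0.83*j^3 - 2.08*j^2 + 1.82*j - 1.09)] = (5.456088*j^5 + 5.671224*j^4 - 57.202704*j^3 + 96.281928*j^2 - 58.40406*j + 10.128768)/(0.571787*j^9 - 4.298736*j^8 + 14.53413*j^7 - 30.103903*j^6 + 43.160676*j^5 - 44.696028*j^4 + 33.744761*j^3 - 18.245292*j^2 + 6.487026*j - 1.295029)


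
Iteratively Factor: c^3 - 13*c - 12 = (c + 1)*(c^2 - c - 12) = (c - 4)*(c + 1)*(c + 3)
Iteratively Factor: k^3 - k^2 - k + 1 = (k + 1)*(k^2 - 2*k + 1) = (k - 1)*(k + 1)*(k - 1)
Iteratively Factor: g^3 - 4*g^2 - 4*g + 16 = (g + 2)*(g^2 - 6*g + 8) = (g - 2)*(g + 2)*(g - 4)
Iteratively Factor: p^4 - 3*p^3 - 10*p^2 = (p - 5)*(p^3 + 2*p^2) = (p - 5)*(p + 2)*(p^2) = p*(p - 5)*(p + 2)*(p)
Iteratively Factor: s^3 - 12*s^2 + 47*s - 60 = (s - 4)*(s^2 - 8*s + 15) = (s - 4)*(s - 3)*(s - 5)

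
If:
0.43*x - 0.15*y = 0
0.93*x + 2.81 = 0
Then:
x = -3.02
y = -8.66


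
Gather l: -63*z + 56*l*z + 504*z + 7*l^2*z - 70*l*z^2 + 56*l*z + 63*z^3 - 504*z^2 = 7*l^2*z + l*(-70*z^2 + 112*z) + 63*z^3 - 504*z^2 + 441*z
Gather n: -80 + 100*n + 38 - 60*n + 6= 40*n - 36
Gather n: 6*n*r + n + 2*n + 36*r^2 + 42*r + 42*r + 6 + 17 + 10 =n*(6*r + 3) + 36*r^2 + 84*r + 33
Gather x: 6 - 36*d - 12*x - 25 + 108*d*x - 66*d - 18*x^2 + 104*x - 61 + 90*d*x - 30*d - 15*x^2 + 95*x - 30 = -132*d - 33*x^2 + x*(198*d + 187) - 110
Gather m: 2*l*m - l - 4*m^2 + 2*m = -l - 4*m^2 + m*(2*l + 2)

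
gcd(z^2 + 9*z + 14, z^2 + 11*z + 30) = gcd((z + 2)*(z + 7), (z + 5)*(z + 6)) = 1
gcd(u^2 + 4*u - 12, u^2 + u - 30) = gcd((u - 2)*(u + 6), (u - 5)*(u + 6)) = u + 6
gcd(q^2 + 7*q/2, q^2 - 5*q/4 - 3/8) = 1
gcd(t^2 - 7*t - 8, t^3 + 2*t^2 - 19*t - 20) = t + 1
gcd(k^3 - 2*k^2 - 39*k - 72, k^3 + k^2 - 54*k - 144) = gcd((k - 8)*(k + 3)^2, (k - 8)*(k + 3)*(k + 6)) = k^2 - 5*k - 24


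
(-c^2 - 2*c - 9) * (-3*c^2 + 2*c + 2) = 3*c^4 + 4*c^3 + 21*c^2 - 22*c - 18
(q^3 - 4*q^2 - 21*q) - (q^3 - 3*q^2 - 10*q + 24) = -q^2 - 11*q - 24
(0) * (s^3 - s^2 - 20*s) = 0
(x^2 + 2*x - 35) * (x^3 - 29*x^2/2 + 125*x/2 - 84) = x^5 - 25*x^4/2 - 3*x^3/2 + 1097*x^2/2 - 4711*x/2 + 2940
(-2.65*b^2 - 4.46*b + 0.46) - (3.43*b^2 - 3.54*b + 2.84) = -6.08*b^2 - 0.92*b - 2.38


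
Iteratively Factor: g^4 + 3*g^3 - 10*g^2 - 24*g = (g + 2)*(g^3 + g^2 - 12*g) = g*(g + 2)*(g^2 + g - 12) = g*(g - 3)*(g + 2)*(g + 4)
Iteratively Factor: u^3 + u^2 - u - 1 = (u + 1)*(u^2 - 1) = (u + 1)^2*(u - 1)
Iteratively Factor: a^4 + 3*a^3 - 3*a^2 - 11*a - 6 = (a + 3)*(a^3 - 3*a - 2) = (a + 1)*(a + 3)*(a^2 - a - 2) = (a - 2)*(a + 1)*(a + 3)*(a + 1)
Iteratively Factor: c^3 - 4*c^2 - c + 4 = (c - 4)*(c^2 - 1) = (c - 4)*(c + 1)*(c - 1)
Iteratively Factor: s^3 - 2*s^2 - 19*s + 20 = (s - 5)*(s^2 + 3*s - 4) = (s - 5)*(s - 1)*(s + 4)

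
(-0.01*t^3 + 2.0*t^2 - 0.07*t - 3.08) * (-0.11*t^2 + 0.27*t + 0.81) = 0.0011*t^5 - 0.2227*t^4 + 0.5396*t^3 + 1.9399*t^2 - 0.8883*t - 2.4948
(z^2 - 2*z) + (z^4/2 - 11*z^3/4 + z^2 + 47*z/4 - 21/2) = z^4/2 - 11*z^3/4 + 2*z^2 + 39*z/4 - 21/2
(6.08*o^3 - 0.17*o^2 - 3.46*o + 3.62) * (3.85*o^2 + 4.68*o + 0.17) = 23.408*o^5 + 27.7999*o^4 - 13.083*o^3 - 2.2847*o^2 + 16.3534*o + 0.6154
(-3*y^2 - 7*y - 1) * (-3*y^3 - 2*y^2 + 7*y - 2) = 9*y^5 + 27*y^4 - 4*y^3 - 41*y^2 + 7*y + 2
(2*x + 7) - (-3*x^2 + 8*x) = 3*x^2 - 6*x + 7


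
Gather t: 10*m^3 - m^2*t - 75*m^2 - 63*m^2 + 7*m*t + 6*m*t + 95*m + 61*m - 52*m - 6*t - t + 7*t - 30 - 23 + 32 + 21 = 10*m^3 - 138*m^2 + 104*m + t*(-m^2 + 13*m)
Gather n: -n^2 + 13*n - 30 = -n^2 + 13*n - 30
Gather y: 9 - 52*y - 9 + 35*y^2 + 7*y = 35*y^2 - 45*y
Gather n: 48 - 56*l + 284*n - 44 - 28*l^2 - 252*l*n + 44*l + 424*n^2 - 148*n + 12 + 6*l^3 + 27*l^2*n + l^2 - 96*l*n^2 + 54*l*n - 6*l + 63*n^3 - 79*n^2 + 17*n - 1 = 6*l^3 - 27*l^2 - 18*l + 63*n^3 + n^2*(345 - 96*l) + n*(27*l^2 - 198*l + 153) + 15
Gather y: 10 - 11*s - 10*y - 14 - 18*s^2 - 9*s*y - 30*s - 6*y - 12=-18*s^2 - 41*s + y*(-9*s - 16) - 16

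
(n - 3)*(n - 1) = n^2 - 4*n + 3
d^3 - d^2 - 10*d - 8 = (d - 4)*(d + 1)*(d + 2)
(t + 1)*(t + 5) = t^2 + 6*t + 5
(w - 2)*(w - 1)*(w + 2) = w^3 - w^2 - 4*w + 4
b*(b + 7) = b^2 + 7*b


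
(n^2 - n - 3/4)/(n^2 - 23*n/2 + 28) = (4*n^2 - 4*n - 3)/(2*(2*n^2 - 23*n + 56))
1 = 1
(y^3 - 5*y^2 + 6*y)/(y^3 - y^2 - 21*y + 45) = y*(y - 2)/(y^2 + 2*y - 15)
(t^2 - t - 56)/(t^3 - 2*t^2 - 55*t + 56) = 1/(t - 1)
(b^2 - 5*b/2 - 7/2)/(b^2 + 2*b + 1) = (b - 7/2)/(b + 1)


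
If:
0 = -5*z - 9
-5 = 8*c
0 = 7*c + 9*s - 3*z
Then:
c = -5/8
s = -41/360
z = -9/5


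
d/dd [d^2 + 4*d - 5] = 2*d + 4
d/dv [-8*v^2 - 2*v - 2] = -16*v - 2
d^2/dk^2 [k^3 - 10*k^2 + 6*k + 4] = 6*k - 20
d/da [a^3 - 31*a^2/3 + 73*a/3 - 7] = 3*a^2 - 62*a/3 + 73/3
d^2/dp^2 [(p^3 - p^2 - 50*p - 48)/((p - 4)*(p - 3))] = 40*(-p^3 - 18*p^2 + 162*p - 306)/(p^6 - 21*p^5 + 183*p^4 - 847*p^3 + 2196*p^2 - 3024*p + 1728)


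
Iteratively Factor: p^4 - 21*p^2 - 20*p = (p - 5)*(p^3 + 5*p^2 + 4*p) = (p - 5)*(p + 1)*(p^2 + 4*p) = (p - 5)*(p + 1)*(p + 4)*(p)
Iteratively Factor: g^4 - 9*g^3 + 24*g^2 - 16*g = (g)*(g^3 - 9*g^2 + 24*g - 16) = g*(g - 1)*(g^2 - 8*g + 16) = g*(g - 4)*(g - 1)*(g - 4)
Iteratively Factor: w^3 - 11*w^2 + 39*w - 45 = (w - 5)*(w^2 - 6*w + 9) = (w - 5)*(w - 3)*(w - 3)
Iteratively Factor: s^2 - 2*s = (s - 2)*(s)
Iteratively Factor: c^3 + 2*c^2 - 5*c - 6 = (c + 1)*(c^2 + c - 6) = (c - 2)*(c + 1)*(c + 3)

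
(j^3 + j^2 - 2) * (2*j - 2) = 2*j^4 - 2*j^2 - 4*j + 4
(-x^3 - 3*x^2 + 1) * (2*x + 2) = -2*x^4 - 8*x^3 - 6*x^2 + 2*x + 2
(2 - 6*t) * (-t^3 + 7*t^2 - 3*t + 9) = 6*t^4 - 44*t^3 + 32*t^2 - 60*t + 18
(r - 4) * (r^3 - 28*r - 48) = r^4 - 4*r^3 - 28*r^2 + 64*r + 192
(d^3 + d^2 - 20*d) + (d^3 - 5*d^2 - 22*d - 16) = 2*d^3 - 4*d^2 - 42*d - 16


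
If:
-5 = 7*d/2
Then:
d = -10/7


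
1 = 1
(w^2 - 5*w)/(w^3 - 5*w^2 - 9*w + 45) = w/(w^2 - 9)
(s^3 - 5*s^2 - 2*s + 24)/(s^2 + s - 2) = (s^2 - 7*s + 12)/(s - 1)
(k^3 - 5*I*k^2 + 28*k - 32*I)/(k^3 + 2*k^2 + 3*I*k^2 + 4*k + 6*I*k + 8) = (k - 8*I)/(k + 2)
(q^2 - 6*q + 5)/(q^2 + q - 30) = (q - 1)/(q + 6)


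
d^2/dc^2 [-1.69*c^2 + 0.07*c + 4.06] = -3.38000000000000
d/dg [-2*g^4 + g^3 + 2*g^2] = g*(-8*g^2 + 3*g + 4)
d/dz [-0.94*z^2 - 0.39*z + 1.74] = -1.88*z - 0.39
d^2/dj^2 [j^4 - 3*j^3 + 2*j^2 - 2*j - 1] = 12*j^2 - 18*j + 4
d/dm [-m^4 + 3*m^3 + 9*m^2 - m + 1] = -4*m^3 + 9*m^2 + 18*m - 1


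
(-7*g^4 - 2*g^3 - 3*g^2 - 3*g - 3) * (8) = -56*g^4 - 16*g^3 - 24*g^2 - 24*g - 24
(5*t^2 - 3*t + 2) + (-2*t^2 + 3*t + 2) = 3*t^2 + 4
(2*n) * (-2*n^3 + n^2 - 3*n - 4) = -4*n^4 + 2*n^3 - 6*n^2 - 8*n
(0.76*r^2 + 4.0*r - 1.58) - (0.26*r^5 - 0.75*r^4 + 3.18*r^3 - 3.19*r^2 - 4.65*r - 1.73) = -0.26*r^5 + 0.75*r^4 - 3.18*r^3 + 3.95*r^2 + 8.65*r + 0.15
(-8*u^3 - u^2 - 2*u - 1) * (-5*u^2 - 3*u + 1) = 40*u^5 + 29*u^4 + 5*u^3 + 10*u^2 + u - 1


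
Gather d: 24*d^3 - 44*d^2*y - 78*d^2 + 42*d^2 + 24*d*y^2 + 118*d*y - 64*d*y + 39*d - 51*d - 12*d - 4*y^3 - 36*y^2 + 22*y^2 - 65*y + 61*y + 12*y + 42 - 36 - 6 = 24*d^3 + d^2*(-44*y - 36) + d*(24*y^2 + 54*y - 24) - 4*y^3 - 14*y^2 + 8*y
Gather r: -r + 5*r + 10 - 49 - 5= 4*r - 44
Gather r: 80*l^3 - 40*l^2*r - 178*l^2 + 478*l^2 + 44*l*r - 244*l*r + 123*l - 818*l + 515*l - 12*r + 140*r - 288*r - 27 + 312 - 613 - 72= 80*l^3 + 300*l^2 - 180*l + r*(-40*l^2 - 200*l - 160) - 400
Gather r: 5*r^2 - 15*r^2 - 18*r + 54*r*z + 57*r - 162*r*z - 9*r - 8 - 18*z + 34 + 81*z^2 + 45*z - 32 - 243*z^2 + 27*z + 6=-10*r^2 + r*(30 - 108*z) - 162*z^2 + 54*z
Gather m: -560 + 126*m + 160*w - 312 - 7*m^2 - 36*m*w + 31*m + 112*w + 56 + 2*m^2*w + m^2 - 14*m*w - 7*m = m^2*(2*w - 6) + m*(150 - 50*w) + 272*w - 816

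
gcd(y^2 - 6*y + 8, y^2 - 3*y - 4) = y - 4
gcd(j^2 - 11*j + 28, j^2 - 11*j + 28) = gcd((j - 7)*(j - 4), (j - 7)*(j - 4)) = j^2 - 11*j + 28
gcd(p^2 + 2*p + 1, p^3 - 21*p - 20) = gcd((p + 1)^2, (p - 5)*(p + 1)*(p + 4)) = p + 1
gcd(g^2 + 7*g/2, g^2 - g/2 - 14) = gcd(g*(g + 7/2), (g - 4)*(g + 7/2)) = g + 7/2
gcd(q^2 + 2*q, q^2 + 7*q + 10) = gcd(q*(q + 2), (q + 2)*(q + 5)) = q + 2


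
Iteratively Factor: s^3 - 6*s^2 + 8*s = (s - 2)*(s^2 - 4*s) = s*(s - 2)*(s - 4)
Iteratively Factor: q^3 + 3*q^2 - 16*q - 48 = (q + 3)*(q^2 - 16) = (q - 4)*(q + 3)*(q + 4)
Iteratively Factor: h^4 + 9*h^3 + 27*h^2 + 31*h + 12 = (h + 3)*(h^3 + 6*h^2 + 9*h + 4) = (h + 1)*(h + 3)*(h^2 + 5*h + 4) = (h + 1)^2*(h + 3)*(h + 4)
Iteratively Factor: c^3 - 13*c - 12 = (c + 1)*(c^2 - c - 12) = (c + 1)*(c + 3)*(c - 4)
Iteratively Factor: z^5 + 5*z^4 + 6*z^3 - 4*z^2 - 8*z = (z - 1)*(z^4 + 6*z^3 + 12*z^2 + 8*z) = z*(z - 1)*(z^3 + 6*z^2 + 12*z + 8) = z*(z - 1)*(z + 2)*(z^2 + 4*z + 4) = z*(z - 1)*(z + 2)^2*(z + 2)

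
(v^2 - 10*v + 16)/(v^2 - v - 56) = (v - 2)/(v + 7)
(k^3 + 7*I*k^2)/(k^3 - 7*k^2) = (k + 7*I)/(k - 7)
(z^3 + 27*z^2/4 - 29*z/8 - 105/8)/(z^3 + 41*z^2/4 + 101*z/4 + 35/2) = (z - 3/2)/(z + 2)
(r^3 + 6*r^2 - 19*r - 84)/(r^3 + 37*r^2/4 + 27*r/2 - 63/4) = 4*(r - 4)/(4*r - 3)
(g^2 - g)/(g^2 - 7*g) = (g - 1)/(g - 7)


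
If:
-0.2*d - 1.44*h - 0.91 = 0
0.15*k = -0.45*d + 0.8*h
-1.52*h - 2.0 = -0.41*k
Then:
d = -1.83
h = -0.38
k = 3.48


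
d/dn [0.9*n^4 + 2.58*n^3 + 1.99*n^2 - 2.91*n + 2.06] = 3.6*n^3 + 7.74*n^2 + 3.98*n - 2.91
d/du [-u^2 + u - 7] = 1 - 2*u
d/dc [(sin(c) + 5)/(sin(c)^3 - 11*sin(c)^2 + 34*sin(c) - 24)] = (-2*sin(c)^3 - 4*sin(c)^2 + 110*sin(c) - 194)*cos(c)/(sin(c)^3 - 11*sin(c)^2 + 34*sin(c) - 24)^2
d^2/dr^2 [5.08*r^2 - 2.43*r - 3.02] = 10.1600000000000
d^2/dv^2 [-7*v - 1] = 0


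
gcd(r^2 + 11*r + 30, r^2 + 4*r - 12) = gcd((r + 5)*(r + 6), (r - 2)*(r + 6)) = r + 6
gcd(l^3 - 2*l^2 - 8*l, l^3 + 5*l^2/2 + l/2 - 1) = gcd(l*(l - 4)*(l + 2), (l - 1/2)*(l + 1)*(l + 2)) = l + 2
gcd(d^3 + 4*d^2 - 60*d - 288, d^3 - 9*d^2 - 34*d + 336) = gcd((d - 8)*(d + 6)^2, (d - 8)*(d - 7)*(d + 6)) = d^2 - 2*d - 48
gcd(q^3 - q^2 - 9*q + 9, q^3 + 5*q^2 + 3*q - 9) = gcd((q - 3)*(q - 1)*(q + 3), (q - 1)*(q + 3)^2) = q^2 + 2*q - 3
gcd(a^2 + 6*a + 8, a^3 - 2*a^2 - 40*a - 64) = a^2 + 6*a + 8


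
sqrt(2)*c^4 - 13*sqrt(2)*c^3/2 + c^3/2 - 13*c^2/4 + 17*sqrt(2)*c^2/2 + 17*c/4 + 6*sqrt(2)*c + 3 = (c - 4)*(c - 3)*(c + 1/2)*(sqrt(2)*c + 1/2)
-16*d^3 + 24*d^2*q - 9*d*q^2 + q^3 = (-4*d + q)^2*(-d + q)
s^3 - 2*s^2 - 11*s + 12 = (s - 4)*(s - 1)*(s + 3)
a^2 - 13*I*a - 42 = (a - 7*I)*(a - 6*I)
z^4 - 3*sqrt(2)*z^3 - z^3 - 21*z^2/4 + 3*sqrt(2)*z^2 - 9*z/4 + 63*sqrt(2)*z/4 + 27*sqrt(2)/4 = (z - 3)*(z + 1/2)*(z + 3/2)*(z - 3*sqrt(2))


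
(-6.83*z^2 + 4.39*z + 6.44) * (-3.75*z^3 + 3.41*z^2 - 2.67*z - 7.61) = 25.6125*z^5 - 39.7528*z^4 + 9.056*z^3 + 62.2154*z^2 - 50.6027*z - 49.0084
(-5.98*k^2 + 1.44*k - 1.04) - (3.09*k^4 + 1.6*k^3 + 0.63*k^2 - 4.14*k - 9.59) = -3.09*k^4 - 1.6*k^3 - 6.61*k^2 + 5.58*k + 8.55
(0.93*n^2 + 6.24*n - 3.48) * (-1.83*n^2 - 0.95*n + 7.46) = -1.7019*n^4 - 12.3027*n^3 + 7.3782*n^2 + 49.8564*n - 25.9608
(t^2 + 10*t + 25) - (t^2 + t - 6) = 9*t + 31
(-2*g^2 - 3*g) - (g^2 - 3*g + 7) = -3*g^2 - 7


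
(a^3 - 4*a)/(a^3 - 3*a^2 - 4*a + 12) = a/(a - 3)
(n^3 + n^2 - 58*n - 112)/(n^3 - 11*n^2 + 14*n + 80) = (n + 7)/(n - 5)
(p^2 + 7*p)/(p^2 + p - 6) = p*(p + 7)/(p^2 + p - 6)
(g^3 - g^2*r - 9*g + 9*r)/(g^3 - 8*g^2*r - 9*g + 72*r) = (-g + r)/(-g + 8*r)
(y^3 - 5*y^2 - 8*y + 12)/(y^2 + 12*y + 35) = (y^3 - 5*y^2 - 8*y + 12)/(y^2 + 12*y + 35)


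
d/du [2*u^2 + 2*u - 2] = 4*u + 2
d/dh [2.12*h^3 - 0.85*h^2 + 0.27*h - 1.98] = 6.36*h^2 - 1.7*h + 0.27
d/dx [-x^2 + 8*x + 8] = 8 - 2*x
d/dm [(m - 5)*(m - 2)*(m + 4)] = 3*m^2 - 6*m - 18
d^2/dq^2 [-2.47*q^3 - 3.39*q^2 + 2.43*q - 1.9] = -14.82*q - 6.78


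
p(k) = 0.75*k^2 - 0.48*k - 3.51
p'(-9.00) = -13.98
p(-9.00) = 61.56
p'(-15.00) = -22.98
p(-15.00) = 172.44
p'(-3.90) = -6.33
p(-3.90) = 9.77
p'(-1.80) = -3.18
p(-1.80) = -0.22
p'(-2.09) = -3.62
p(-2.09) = 0.77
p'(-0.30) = -0.93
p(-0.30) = -3.30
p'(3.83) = 5.26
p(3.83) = 5.65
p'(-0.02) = -0.51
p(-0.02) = -3.50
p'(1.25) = 1.40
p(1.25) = -2.94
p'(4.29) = 5.96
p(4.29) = 8.23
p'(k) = 1.5*k - 0.48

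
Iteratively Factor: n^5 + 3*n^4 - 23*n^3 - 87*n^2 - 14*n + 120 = (n - 1)*(n^4 + 4*n^3 - 19*n^2 - 106*n - 120) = (n - 5)*(n - 1)*(n^3 + 9*n^2 + 26*n + 24) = (n - 5)*(n - 1)*(n + 4)*(n^2 + 5*n + 6) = (n - 5)*(n - 1)*(n + 3)*(n + 4)*(n + 2)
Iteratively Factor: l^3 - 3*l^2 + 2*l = (l)*(l^2 - 3*l + 2) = l*(l - 1)*(l - 2)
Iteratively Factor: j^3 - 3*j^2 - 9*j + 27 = (j - 3)*(j^2 - 9) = (j - 3)^2*(j + 3)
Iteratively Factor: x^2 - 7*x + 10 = (x - 2)*(x - 5)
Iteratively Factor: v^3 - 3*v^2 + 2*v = (v - 2)*(v^2 - v) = (v - 2)*(v - 1)*(v)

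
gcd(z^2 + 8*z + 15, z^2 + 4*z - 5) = z + 5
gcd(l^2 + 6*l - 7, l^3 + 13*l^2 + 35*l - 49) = l^2 + 6*l - 7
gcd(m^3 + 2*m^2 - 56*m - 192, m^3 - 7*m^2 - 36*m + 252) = m + 6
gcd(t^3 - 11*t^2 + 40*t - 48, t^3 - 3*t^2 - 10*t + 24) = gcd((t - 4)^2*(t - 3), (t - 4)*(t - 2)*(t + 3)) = t - 4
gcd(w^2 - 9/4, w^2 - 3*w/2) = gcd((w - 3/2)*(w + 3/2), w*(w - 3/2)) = w - 3/2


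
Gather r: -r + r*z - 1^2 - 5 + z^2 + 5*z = r*(z - 1) + z^2 + 5*z - 6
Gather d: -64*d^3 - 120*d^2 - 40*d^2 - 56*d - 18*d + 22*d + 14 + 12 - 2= -64*d^3 - 160*d^2 - 52*d + 24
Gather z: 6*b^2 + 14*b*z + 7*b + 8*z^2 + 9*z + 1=6*b^2 + 7*b + 8*z^2 + z*(14*b + 9) + 1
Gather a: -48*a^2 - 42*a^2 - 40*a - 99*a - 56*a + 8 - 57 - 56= -90*a^2 - 195*a - 105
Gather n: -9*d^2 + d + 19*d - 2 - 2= -9*d^2 + 20*d - 4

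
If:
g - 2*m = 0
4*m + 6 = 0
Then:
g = -3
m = -3/2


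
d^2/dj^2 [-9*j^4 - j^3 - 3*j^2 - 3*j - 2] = -108*j^2 - 6*j - 6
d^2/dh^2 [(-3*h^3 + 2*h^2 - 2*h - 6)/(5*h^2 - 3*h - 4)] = 2*(-107*h^3 - 438*h^2 + 6*h - 118)/(125*h^6 - 225*h^5 - 165*h^4 + 333*h^3 + 132*h^2 - 144*h - 64)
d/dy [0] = 0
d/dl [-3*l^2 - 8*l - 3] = -6*l - 8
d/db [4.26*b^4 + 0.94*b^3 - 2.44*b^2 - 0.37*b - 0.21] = 17.04*b^3 + 2.82*b^2 - 4.88*b - 0.37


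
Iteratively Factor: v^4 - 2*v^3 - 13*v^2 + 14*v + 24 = (v - 4)*(v^3 + 2*v^2 - 5*v - 6) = (v - 4)*(v + 3)*(v^2 - v - 2) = (v - 4)*(v + 1)*(v + 3)*(v - 2)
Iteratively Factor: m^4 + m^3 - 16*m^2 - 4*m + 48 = (m + 2)*(m^3 - m^2 - 14*m + 24) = (m + 2)*(m + 4)*(m^2 - 5*m + 6) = (m - 3)*(m + 2)*(m + 4)*(m - 2)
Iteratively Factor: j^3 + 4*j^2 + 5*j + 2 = (j + 1)*(j^2 + 3*j + 2) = (j + 1)^2*(j + 2)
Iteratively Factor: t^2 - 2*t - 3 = (t + 1)*(t - 3)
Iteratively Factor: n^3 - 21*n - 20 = (n + 4)*(n^2 - 4*n - 5) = (n + 1)*(n + 4)*(n - 5)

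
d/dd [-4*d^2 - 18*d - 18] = -8*d - 18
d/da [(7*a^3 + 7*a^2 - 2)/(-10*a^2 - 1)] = a*(-70*a^3 - 21*a - 54)/(100*a^4 + 20*a^2 + 1)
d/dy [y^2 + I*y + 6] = 2*y + I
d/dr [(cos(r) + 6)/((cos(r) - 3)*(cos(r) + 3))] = (cos(r)^2 + 12*cos(r) + 9)*sin(r)/((cos(r) - 3)^2*(cos(r) + 3)^2)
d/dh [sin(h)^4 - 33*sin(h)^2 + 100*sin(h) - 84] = 2*(2*sin(h)^3 - 33*sin(h) + 50)*cos(h)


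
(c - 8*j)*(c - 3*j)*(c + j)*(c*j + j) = c^4*j - 10*c^3*j^2 + c^3*j + 13*c^2*j^3 - 10*c^2*j^2 + 24*c*j^4 + 13*c*j^3 + 24*j^4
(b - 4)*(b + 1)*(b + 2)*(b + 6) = b^4 + 5*b^3 - 16*b^2 - 68*b - 48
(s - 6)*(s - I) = s^2 - 6*s - I*s + 6*I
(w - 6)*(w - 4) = w^2 - 10*w + 24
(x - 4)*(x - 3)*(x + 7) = x^3 - 37*x + 84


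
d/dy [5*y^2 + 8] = 10*y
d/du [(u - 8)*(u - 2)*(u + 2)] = 3*u^2 - 16*u - 4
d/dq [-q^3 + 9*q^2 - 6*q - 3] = -3*q^2 + 18*q - 6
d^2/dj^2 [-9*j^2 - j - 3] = -18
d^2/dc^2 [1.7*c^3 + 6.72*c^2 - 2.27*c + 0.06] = 10.2*c + 13.44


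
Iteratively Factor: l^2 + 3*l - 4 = (l + 4)*(l - 1)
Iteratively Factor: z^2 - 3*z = (z)*(z - 3)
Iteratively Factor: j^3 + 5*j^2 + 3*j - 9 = (j + 3)*(j^2 + 2*j - 3) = (j + 3)^2*(j - 1)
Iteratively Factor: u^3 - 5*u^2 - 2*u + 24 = (u + 2)*(u^2 - 7*u + 12) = (u - 4)*(u + 2)*(u - 3)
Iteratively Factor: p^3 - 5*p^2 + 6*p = (p)*(p^2 - 5*p + 6) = p*(p - 3)*(p - 2)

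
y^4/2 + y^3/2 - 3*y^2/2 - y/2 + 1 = (y/2 + 1)*(y - 1)^2*(y + 1)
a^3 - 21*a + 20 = (a - 4)*(a - 1)*(a + 5)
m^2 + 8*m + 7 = (m + 1)*(m + 7)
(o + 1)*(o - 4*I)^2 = o^3 + o^2 - 8*I*o^2 - 16*o - 8*I*o - 16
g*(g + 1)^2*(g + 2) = g^4 + 4*g^3 + 5*g^2 + 2*g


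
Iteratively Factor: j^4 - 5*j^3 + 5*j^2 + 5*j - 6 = (j - 3)*(j^3 - 2*j^2 - j + 2) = (j - 3)*(j + 1)*(j^2 - 3*j + 2) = (j - 3)*(j - 2)*(j + 1)*(j - 1)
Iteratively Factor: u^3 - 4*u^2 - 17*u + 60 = (u + 4)*(u^2 - 8*u + 15) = (u - 3)*(u + 4)*(u - 5)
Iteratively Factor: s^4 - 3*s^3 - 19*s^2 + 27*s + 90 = (s + 2)*(s^3 - 5*s^2 - 9*s + 45) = (s + 2)*(s + 3)*(s^2 - 8*s + 15) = (s - 5)*(s + 2)*(s + 3)*(s - 3)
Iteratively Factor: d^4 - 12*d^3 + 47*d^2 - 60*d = (d - 3)*(d^3 - 9*d^2 + 20*d) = (d - 5)*(d - 3)*(d^2 - 4*d) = (d - 5)*(d - 4)*(d - 3)*(d)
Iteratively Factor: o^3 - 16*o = (o + 4)*(o^2 - 4*o) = o*(o + 4)*(o - 4)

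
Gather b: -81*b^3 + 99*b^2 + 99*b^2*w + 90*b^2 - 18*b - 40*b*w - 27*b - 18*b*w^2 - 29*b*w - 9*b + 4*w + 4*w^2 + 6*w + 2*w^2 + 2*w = -81*b^3 + b^2*(99*w + 189) + b*(-18*w^2 - 69*w - 54) + 6*w^2 + 12*w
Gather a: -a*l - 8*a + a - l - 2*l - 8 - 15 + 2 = a*(-l - 7) - 3*l - 21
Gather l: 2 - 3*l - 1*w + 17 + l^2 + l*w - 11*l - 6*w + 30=l^2 + l*(w - 14) - 7*w + 49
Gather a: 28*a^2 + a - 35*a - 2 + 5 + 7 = 28*a^2 - 34*a + 10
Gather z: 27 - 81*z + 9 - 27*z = 36 - 108*z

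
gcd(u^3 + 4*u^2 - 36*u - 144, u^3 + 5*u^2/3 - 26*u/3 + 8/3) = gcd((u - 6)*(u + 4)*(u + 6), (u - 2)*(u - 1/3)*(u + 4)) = u + 4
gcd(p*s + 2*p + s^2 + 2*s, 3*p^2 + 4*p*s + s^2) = p + s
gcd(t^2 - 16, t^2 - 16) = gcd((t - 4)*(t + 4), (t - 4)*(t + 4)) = t^2 - 16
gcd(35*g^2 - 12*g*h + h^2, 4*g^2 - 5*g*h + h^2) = 1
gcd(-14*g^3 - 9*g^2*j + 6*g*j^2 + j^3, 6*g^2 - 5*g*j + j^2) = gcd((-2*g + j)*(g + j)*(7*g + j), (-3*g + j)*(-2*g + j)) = 2*g - j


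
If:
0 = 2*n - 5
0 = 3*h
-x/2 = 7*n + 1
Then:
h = 0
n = 5/2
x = -37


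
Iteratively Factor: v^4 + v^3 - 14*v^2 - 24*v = (v + 3)*(v^3 - 2*v^2 - 8*v) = (v - 4)*(v + 3)*(v^2 + 2*v) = v*(v - 4)*(v + 3)*(v + 2)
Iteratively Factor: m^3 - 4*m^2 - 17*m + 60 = (m - 5)*(m^2 + m - 12) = (m - 5)*(m - 3)*(m + 4)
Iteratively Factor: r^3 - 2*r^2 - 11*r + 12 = (r - 4)*(r^2 + 2*r - 3) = (r - 4)*(r + 3)*(r - 1)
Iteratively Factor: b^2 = (b)*(b)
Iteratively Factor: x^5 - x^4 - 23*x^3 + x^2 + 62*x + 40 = (x - 2)*(x^4 + x^3 - 21*x^2 - 41*x - 20) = (x - 2)*(x + 1)*(x^3 - 21*x - 20) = (x - 2)*(x + 1)^2*(x^2 - x - 20) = (x - 5)*(x - 2)*(x + 1)^2*(x + 4)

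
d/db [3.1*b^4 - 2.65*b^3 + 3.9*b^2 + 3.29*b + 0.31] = 12.4*b^3 - 7.95*b^2 + 7.8*b + 3.29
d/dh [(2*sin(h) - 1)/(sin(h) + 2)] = 5*cos(h)/(sin(h) + 2)^2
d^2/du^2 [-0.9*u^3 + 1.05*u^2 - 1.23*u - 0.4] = 2.1 - 5.4*u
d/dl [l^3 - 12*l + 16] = 3*l^2 - 12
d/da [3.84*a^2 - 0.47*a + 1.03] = 7.68*a - 0.47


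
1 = 1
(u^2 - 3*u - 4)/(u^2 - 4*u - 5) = (u - 4)/(u - 5)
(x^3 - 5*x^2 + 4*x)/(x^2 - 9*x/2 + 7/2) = 2*x*(x - 4)/(2*x - 7)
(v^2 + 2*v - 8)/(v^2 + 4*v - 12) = (v + 4)/(v + 6)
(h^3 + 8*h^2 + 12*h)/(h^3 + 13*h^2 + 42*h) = (h + 2)/(h + 7)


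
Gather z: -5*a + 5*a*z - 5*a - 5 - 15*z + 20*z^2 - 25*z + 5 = -10*a + 20*z^2 + z*(5*a - 40)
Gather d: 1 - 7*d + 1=2 - 7*d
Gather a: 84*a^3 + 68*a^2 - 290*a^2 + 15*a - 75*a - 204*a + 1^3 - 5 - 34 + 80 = 84*a^3 - 222*a^2 - 264*a + 42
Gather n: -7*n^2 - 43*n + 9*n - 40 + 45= -7*n^2 - 34*n + 5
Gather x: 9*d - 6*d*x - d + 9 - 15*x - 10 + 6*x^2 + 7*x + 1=8*d + 6*x^2 + x*(-6*d - 8)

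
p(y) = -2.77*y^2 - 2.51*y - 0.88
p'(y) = -5.54*y - 2.51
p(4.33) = -63.68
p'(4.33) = -26.50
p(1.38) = -9.62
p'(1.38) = -10.16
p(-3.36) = -23.72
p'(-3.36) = 16.10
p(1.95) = -16.31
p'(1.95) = -13.31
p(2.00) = -16.98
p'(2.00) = -13.59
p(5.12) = -86.35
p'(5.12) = -30.87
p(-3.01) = -18.42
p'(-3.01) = 14.17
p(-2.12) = -8.01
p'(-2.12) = 9.23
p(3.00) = -33.34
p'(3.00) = -19.13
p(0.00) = -0.88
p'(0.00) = -2.51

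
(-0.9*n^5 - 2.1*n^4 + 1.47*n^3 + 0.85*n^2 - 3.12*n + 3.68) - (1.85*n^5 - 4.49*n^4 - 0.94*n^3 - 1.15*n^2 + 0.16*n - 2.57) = -2.75*n^5 + 2.39*n^4 + 2.41*n^3 + 2.0*n^2 - 3.28*n + 6.25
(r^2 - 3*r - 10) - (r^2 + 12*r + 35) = -15*r - 45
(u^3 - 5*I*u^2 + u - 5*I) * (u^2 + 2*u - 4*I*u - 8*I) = u^5 + 2*u^4 - 9*I*u^4 - 19*u^3 - 18*I*u^3 - 38*u^2 - 9*I*u^2 - 20*u - 18*I*u - 40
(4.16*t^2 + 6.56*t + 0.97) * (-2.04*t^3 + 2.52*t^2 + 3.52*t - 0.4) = -8.4864*t^5 - 2.8992*t^4 + 29.1956*t^3 + 23.8716*t^2 + 0.7904*t - 0.388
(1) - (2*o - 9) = 10 - 2*o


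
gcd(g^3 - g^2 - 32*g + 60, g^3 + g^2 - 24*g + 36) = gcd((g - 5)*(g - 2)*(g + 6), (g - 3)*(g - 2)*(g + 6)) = g^2 + 4*g - 12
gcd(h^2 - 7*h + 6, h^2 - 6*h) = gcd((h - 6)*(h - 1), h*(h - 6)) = h - 6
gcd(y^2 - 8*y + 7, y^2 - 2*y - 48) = 1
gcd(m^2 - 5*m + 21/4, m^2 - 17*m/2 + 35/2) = m - 7/2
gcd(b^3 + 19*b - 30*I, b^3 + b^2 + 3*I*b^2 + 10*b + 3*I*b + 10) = b^2 + 3*I*b + 10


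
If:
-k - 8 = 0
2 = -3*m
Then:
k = -8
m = -2/3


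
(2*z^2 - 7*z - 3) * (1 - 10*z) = -20*z^3 + 72*z^2 + 23*z - 3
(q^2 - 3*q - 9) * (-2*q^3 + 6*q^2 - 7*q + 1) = -2*q^5 + 12*q^4 - 7*q^3 - 32*q^2 + 60*q - 9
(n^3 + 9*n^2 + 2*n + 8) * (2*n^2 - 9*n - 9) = 2*n^5 + 9*n^4 - 86*n^3 - 83*n^2 - 90*n - 72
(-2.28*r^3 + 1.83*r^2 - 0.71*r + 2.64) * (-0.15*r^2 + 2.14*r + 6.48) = 0.342*r^5 - 5.1537*r^4 - 10.7517*r^3 + 9.943*r^2 + 1.0488*r + 17.1072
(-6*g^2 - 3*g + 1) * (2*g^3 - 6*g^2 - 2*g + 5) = -12*g^5 + 30*g^4 + 32*g^3 - 30*g^2 - 17*g + 5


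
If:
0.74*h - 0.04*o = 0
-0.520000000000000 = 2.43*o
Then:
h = -0.01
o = -0.21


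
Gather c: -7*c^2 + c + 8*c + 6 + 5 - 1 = -7*c^2 + 9*c + 10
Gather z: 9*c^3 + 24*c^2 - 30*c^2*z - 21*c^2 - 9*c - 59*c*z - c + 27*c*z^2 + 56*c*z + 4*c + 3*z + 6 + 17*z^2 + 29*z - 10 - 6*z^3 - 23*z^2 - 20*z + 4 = 9*c^3 + 3*c^2 - 6*c - 6*z^3 + z^2*(27*c - 6) + z*(-30*c^2 - 3*c + 12)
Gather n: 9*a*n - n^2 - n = -n^2 + n*(9*a - 1)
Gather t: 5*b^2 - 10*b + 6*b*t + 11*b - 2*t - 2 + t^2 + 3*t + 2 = 5*b^2 + b + t^2 + t*(6*b + 1)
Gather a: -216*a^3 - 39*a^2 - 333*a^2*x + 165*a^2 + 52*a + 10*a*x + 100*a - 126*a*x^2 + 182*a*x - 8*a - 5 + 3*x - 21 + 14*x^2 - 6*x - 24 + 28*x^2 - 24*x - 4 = -216*a^3 + a^2*(126 - 333*x) + a*(-126*x^2 + 192*x + 144) + 42*x^2 - 27*x - 54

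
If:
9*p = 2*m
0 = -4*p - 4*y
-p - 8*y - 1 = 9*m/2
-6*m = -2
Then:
No Solution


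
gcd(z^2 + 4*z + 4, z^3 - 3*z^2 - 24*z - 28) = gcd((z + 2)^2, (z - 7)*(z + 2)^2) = z^2 + 4*z + 4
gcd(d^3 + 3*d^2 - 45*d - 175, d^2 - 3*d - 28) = d - 7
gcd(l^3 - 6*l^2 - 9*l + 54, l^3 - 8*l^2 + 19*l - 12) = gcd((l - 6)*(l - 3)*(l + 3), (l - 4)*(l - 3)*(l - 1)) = l - 3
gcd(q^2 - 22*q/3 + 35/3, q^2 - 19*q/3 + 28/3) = q - 7/3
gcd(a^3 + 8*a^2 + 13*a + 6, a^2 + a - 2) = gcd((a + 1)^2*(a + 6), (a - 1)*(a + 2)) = 1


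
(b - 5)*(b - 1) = b^2 - 6*b + 5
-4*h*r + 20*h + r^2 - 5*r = (-4*h + r)*(r - 5)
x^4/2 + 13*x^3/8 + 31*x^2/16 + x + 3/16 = (x/2 + 1/4)*(x + 3/4)*(x + 1)^2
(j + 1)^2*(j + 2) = j^3 + 4*j^2 + 5*j + 2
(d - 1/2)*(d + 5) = d^2 + 9*d/2 - 5/2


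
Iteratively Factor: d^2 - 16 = (d - 4)*(d + 4)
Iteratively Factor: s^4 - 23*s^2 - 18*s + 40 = (s - 5)*(s^3 + 5*s^2 + 2*s - 8) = (s - 5)*(s + 4)*(s^2 + s - 2) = (s - 5)*(s - 1)*(s + 4)*(s + 2)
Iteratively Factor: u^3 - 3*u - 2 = (u + 1)*(u^2 - u - 2) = (u - 2)*(u + 1)*(u + 1)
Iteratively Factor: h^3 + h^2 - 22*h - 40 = (h + 4)*(h^2 - 3*h - 10) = (h - 5)*(h + 4)*(h + 2)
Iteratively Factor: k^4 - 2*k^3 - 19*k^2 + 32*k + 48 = (k - 3)*(k^3 + k^2 - 16*k - 16) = (k - 3)*(k + 4)*(k^2 - 3*k - 4) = (k - 4)*(k - 3)*(k + 4)*(k + 1)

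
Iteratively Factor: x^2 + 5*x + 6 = (x + 3)*(x + 2)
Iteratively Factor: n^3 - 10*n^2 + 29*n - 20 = (n - 4)*(n^2 - 6*n + 5) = (n - 4)*(n - 1)*(n - 5)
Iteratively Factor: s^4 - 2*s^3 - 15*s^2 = (s)*(s^3 - 2*s^2 - 15*s) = s^2*(s^2 - 2*s - 15) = s^2*(s + 3)*(s - 5)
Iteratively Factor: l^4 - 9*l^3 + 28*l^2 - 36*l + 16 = (l - 1)*(l^3 - 8*l^2 + 20*l - 16) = (l - 2)*(l - 1)*(l^2 - 6*l + 8) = (l - 4)*(l - 2)*(l - 1)*(l - 2)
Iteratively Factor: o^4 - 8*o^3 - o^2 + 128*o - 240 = (o - 3)*(o^3 - 5*o^2 - 16*o + 80) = (o - 5)*(o - 3)*(o^2 - 16) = (o - 5)*(o - 4)*(o - 3)*(o + 4)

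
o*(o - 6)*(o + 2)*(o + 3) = o^4 - o^3 - 24*o^2 - 36*o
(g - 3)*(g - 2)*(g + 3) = g^3 - 2*g^2 - 9*g + 18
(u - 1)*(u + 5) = u^2 + 4*u - 5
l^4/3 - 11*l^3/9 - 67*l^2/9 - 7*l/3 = l*(l/3 + 1)*(l - 7)*(l + 1/3)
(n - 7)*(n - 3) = n^2 - 10*n + 21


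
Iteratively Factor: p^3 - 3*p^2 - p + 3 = (p - 1)*(p^2 - 2*p - 3) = (p - 1)*(p + 1)*(p - 3)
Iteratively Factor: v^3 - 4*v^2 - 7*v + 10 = (v + 2)*(v^2 - 6*v + 5) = (v - 1)*(v + 2)*(v - 5)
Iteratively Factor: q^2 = (q)*(q)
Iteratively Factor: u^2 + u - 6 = (u - 2)*(u + 3)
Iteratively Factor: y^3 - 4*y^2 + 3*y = (y - 1)*(y^2 - 3*y) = (y - 3)*(y - 1)*(y)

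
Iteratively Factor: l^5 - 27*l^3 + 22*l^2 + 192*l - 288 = (l - 3)*(l^4 + 3*l^3 - 18*l^2 - 32*l + 96) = (l - 3)*(l + 4)*(l^3 - l^2 - 14*l + 24) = (l - 3)^2*(l + 4)*(l^2 + 2*l - 8) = (l - 3)^2*(l + 4)^2*(l - 2)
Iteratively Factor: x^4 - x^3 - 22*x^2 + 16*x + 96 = (x + 2)*(x^3 - 3*x^2 - 16*x + 48) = (x - 4)*(x + 2)*(x^2 + x - 12) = (x - 4)*(x + 2)*(x + 4)*(x - 3)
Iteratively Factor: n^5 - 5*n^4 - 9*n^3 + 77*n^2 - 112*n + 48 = (n + 4)*(n^4 - 9*n^3 + 27*n^2 - 31*n + 12) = (n - 1)*(n + 4)*(n^3 - 8*n^2 + 19*n - 12) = (n - 3)*(n - 1)*(n + 4)*(n^2 - 5*n + 4) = (n - 3)*(n - 1)^2*(n + 4)*(n - 4)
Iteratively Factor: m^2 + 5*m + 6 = (m + 2)*(m + 3)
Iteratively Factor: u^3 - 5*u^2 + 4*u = (u - 1)*(u^2 - 4*u) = u*(u - 1)*(u - 4)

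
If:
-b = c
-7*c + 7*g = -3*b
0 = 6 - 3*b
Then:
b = 2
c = -2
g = -20/7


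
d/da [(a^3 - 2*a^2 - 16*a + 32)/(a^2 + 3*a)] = (a^4 + 6*a^3 + 10*a^2 - 64*a - 96)/(a^2*(a^2 + 6*a + 9))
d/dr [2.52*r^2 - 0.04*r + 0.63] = 5.04*r - 0.04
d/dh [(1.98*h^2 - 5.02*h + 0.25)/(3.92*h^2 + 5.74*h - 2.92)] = (31.0436*h^2 - 13.5232*h + 13.2234)/(15.3664*h^4 + 45.0016*h^3 + 10.0548*h^2 - 33.5216*h + 8.5264)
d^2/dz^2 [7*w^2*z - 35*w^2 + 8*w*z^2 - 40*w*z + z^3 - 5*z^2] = 16*w + 6*z - 10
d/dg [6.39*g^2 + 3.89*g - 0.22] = 12.78*g + 3.89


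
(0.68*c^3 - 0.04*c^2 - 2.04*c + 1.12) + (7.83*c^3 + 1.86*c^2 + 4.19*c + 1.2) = 8.51*c^3 + 1.82*c^2 + 2.15*c + 2.32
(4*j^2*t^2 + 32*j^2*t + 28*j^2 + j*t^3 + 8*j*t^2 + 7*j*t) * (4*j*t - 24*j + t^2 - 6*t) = 16*j^3*t^3 + 32*j^3*t^2 - 656*j^3*t - 672*j^3 + 8*j^2*t^4 + 16*j^2*t^3 - 328*j^2*t^2 - 336*j^2*t + j*t^5 + 2*j*t^4 - 41*j*t^3 - 42*j*t^2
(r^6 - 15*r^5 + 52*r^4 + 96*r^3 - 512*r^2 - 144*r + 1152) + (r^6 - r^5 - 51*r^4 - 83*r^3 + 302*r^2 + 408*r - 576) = 2*r^6 - 16*r^5 + r^4 + 13*r^3 - 210*r^2 + 264*r + 576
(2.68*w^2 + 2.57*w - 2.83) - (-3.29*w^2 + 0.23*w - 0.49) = 5.97*w^2 + 2.34*w - 2.34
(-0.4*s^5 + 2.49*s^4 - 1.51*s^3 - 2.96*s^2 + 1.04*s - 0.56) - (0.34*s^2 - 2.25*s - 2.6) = -0.4*s^5 + 2.49*s^4 - 1.51*s^3 - 3.3*s^2 + 3.29*s + 2.04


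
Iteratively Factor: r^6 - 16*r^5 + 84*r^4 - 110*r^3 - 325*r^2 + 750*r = (r - 3)*(r^5 - 13*r^4 + 45*r^3 + 25*r^2 - 250*r) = (r - 5)*(r - 3)*(r^4 - 8*r^3 + 5*r^2 + 50*r) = r*(r - 5)*(r - 3)*(r^3 - 8*r^2 + 5*r + 50) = r*(r - 5)^2*(r - 3)*(r^2 - 3*r - 10) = r*(r - 5)^2*(r - 3)*(r + 2)*(r - 5)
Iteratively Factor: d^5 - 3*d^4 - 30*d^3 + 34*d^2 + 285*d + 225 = (d - 5)*(d^4 + 2*d^3 - 20*d^2 - 66*d - 45) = (d - 5)*(d + 1)*(d^3 + d^2 - 21*d - 45) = (d - 5)^2*(d + 1)*(d^2 + 6*d + 9) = (d - 5)^2*(d + 1)*(d + 3)*(d + 3)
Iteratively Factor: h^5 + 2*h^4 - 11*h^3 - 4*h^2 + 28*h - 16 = (h - 1)*(h^4 + 3*h^3 - 8*h^2 - 12*h + 16) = (h - 1)*(h + 4)*(h^3 - h^2 - 4*h + 4) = (h - 1)*(h + 2)*(h + 4)*(h^2 - 3*h + 2) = (h - 2)*(h - 1)*(h + 2)*(h + 4)*(h - 1)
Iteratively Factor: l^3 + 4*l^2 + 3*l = (l + 1)*(l^2 + 3*l) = (l + 1)*(l + 3)*(l)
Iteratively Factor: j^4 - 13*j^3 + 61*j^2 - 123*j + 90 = (j - 5)*(j^3 - 8*j^2 + 21*j - 18) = (j - 5)*(j - 3)*(j^2 - 5*j + 6) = (j - 5)*(j - 3)^2*(j - 2)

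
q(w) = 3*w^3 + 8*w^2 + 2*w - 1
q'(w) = 9*w^2 + 16*w + 2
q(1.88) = 50.97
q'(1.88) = 63.89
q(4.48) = 438.27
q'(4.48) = 254.31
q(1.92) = 53.56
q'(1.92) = 65.90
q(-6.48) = -494.33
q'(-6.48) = 276.23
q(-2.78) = -9.19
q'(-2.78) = 27.08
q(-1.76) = 3.91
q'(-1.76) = 1.72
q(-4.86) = -166.14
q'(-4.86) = 136.82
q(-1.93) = 3.37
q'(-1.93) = 4.64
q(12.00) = 6359.00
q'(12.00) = 1490.00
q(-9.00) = -1558.00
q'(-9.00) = 587.00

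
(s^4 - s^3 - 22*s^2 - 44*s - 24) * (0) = 0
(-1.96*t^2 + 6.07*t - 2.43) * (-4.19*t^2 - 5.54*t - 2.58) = 8.2124*t^4 - 14.5749*t^3 - 18.3893*t^2 - 2.1984*t + 6.2694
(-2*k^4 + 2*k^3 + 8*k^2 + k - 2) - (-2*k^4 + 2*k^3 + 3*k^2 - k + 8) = 5*k^2 + 2*k - 10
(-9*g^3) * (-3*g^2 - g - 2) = 27*g^5 + 9*g^4 + 18*g^3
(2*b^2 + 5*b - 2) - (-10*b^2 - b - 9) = 12*b^2 + 6*b + 7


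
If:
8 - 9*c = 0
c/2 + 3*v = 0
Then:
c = 8/9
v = -4/27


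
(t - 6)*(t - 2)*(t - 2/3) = t^3 - 26*t^2/3 + 52*t/3 - 8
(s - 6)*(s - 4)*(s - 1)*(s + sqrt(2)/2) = s^4 - 11*s^3 + sqrt(2)*s^3/2 - 11*sqrt(2)*s^2/2 + 34*s^2 - 24*s + 17*sqrt(2)*s - 12*sqrt(2)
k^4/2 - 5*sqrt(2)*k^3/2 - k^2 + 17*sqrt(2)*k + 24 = (k/2 + sqrt(2)/2)*(k - 4*sqrt(2))*(k - 3*sqrt(2))*(k + sqrt(2))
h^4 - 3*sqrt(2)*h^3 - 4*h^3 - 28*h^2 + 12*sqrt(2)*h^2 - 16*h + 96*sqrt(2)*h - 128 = (h - 8)*(h + 4)*(h - 2*sqrt(2))*(h - sqrt(2))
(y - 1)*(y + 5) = y^2 + 4*y - 5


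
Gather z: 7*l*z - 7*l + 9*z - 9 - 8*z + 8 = -7*l + z*(7*l + 1) - 1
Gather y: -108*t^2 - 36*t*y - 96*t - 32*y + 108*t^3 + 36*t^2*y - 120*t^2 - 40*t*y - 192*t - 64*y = 108*t^3 - 228*t^2 - 288*t + y*(36*t^2 - 76*t - 96)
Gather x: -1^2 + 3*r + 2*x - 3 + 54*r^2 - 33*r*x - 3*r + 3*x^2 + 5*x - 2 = 54*r^2 + 3*x^2 + x*(7 - 33*r) - 6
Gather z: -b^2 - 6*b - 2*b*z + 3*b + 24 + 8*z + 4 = -b^2 - 3*b + z*(8 - 2*b) + 28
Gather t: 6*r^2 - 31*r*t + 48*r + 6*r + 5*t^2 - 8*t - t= 6*r^2 + 54*r + 5*t^2 + t*(-31*r - 9)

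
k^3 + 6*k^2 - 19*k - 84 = (k - 4)*(k + 3)*(k + 7)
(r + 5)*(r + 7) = r^2 + 12*r + 35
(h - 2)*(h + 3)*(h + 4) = h^3 + 5*h^2 - 2*h - 24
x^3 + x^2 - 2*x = x*(x - 1)*(x + 2)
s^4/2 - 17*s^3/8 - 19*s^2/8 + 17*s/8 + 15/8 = (s/2 + 1/2)*(s - 5)*(s - 1)*(s + 3/4)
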